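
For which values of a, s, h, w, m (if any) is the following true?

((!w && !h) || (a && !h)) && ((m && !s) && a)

a: True, s: False, h: False, w: False, m: True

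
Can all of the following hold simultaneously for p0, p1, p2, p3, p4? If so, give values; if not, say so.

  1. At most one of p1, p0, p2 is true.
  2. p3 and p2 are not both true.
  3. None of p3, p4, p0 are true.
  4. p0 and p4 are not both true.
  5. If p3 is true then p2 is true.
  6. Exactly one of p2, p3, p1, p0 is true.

p0 = False, p1 = True, p2 = False, p3 = False, p4 = False

  (1) {p1, p0, p2}: 1 true — at most one ✓
  (2) p3=F, p2=F — not both ✓
  (3) {p3, p4, p0}: 0 true — none ✓
  (4) p0=F, p4=F — not both ✓
  (5) p3=F ⇒ p2: vacuous ✓
  (6) {p2, p3, p1, p0}: 1 true — exactly one ✓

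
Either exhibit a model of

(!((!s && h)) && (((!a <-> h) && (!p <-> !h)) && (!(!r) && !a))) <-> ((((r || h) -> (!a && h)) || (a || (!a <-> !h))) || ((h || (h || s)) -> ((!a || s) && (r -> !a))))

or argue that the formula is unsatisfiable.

s = True, p = True, r = True, a = False, h = True

  (!((!s && h)) && (((!a <-> h) && (!p <-> !h)) && (!(!r) && !a))) <-> ((((r || h) -> (!a && h)) || (a || (!a <-> !h))) || ((h || (h || s)) -> ((!a || s) && (r -> !a)))) = True
    !((!s && h)) && (((!a <-> h) && (!p <-> !h)) && (!(!r) && !a)) = True
      !((!s && h)) = True
        !s && h = False
          !s = False
      ((!a <-> h) && (!p <-> !h)) && (!(!r) && !a) = True
        (!a <-> h) && (!p <-> !h) = True
          !a <-> h = True
            !a = True
          !p <-> !h = True
            !p = False
            !h = False
        !(!r) && !a = True
          !(!r) = True
            !r = False
          !a = True
    (((r || h) -> (!a && h)) || (a || (!a <-> !h))) || ((h || (h || s)) -> ((!a || s) && (r -> !a))) = True
      ((r || h) -> (!a && h)) || (a || (!a <-> !h)) = True
        (r || h) -> (!a && h) = True
          r || h = True
          !a && h = True
            !a = True
        a || (!a <-> !h) = False
          !a <-> !h = False
            !a = True
            !h = False
      (h || (h || s)) -> ((!a || s) && (r -> !a)) = True
        h || (h || s) = True
          h || s = True
        (!a || s) && (r -> !a) = True
          !a || s = True
            !a = True
          r -> !a = True
            !a = True
The formula evaluates to True.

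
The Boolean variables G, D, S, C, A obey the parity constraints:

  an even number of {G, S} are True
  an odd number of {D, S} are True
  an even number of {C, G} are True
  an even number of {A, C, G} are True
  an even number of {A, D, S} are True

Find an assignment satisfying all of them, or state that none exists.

No satisfying assignment exists.

Adding constraints 2, 3, 4, 5 mod 2: every variable appears an even number of times on the left, so the left side is 0.
But the right sides sum to 1 (mod 2). 0 ≠ 1 — the system is inconsistent.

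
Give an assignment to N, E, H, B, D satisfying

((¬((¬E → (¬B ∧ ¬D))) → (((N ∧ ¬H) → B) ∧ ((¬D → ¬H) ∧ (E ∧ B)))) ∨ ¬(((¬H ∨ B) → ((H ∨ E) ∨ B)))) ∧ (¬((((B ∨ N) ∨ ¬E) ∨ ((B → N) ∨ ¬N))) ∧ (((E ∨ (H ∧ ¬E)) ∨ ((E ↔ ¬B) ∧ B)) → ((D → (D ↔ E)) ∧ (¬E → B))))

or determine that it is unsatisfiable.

The formula is unsatisfiable.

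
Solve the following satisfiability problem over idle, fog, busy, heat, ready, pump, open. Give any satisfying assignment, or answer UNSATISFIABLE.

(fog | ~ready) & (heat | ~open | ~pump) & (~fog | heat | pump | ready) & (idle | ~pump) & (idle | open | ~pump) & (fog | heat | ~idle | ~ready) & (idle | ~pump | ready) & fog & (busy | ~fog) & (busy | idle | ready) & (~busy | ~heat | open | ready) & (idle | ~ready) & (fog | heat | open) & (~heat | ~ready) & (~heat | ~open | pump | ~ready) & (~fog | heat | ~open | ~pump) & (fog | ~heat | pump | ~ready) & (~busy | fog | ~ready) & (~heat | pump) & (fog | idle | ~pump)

Unit clause (fog) forces fog = True.
In (busy | ~fog) only busy is left, so busy = True.
Try idle = False:
  (idle | ~pump) forces pump = False.
  (idle | ~ready) forces ready = False.
  (~fog | heat | pump | ready) forces heat = True.
  clause (~heat | pump) is falsified — backtrack.
So idle = True.
Set heat = True.
  then (~heat | ~ready) forces ready = False.
  then (~heat | pump) forces pump = True.
  then (~busy | ~heat | open | ready) forces open = True.
All clauses satisfied.

idle: True, fog: True, busy: True, heat: True, ready: False, pump: True, open: True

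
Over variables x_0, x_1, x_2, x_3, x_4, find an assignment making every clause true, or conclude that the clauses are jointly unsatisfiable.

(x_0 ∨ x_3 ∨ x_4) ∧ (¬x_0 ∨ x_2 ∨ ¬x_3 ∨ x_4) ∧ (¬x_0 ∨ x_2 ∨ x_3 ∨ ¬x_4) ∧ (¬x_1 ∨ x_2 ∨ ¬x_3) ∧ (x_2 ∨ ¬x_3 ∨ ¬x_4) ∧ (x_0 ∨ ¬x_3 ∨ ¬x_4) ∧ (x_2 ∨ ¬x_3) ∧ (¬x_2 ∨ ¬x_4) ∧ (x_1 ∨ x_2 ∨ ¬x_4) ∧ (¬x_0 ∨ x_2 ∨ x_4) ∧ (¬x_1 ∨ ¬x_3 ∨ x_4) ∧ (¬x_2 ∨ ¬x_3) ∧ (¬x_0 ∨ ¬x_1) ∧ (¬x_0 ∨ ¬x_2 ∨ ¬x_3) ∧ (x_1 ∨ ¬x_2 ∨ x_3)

Set x_0 = False.
Set x_1 = True.
Try x_2 = True:
  (¬x_2 ∨ ¬x_4) forces x_4 = False.
  (x_0 ∨ x_3 ∨ x_4) forces x_3 = True.
  clause (¬x_1 ∨ ¬x_3 ∨ x_4) is falsified — backtrack.
So x_2 = False.
  then (¬x_1 ∨ x_2 ∨ ¬x_3) forces x_3 = False.
  then (x_0 ∨ x_3 ∨ x_4) forces x_4 = True.
All clauses satisfied.

x_0 = False, x_1 = True, x_2 = False, x_3 = False, x_4 = True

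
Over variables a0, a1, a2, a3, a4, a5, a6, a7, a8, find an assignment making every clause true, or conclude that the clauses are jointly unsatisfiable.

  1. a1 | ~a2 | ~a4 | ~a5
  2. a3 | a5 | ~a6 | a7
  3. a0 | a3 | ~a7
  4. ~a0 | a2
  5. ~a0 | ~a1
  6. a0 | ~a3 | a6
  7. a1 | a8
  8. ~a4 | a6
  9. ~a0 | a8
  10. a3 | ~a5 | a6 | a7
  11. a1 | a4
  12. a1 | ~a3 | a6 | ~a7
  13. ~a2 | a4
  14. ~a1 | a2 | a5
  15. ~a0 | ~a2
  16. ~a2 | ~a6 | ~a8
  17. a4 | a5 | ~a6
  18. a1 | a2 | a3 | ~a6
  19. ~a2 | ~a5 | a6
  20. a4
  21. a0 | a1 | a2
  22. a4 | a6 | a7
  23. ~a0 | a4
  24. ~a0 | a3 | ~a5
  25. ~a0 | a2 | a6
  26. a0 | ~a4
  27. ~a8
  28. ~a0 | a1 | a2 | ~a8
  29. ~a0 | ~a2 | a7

Unsatisfiable

Case a0 = True:
  (~a0 | a2) forces a2 = True.
  Clause (~a0 | ~a2) is falsified — contradiction.
Case a0 = False:
  (a4) forces a4 = True.
  Clause (a0 | ~a4) is falsified — contradiction.
Both cases fail, so the formula is unsatisfiable.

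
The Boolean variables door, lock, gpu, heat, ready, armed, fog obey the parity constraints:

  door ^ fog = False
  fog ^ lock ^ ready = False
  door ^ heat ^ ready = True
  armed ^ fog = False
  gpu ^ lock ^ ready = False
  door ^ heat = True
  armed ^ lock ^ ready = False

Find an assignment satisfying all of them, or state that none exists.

door=T, lock=T, gpu=T, heat=F, ready=F, armed=T, fog=T

door ^ fog = T ^ T = False ✓
fog ^ lock ^ ready = T ^ T ^ F = False ✓
door ^ heat ^ ready = T ^ F ^ F = True ✓
armed ^ fog = T ^ T = False ✓
gpu ^ lock ^ ready = T ^ T ^ F = False ✓
door ^ heat = T ^ F = True ✓
armed ^ lock ^ ready = T ^ T ^ F = False ✓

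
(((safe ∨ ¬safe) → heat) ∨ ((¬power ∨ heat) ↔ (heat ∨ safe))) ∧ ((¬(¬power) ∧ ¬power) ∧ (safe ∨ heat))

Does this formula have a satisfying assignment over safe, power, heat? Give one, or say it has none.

Unsatisfiable — no assignment works.

Case power = True: the conjunct ¬power is False.
Case power = False: the conjunct ¬(¬power) becomes ¬(¬False) = False.
Both cases fail — unsatisfiable.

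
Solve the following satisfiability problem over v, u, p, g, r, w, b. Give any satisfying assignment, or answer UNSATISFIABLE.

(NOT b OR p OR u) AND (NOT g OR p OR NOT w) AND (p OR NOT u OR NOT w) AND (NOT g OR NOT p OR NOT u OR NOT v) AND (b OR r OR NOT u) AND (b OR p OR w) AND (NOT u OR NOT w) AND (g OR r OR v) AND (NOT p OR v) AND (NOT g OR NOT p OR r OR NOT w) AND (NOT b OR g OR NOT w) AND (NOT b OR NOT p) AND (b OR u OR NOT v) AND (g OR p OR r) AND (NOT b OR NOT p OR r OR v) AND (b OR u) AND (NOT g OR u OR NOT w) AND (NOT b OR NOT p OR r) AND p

Unit clause (p) forces p = True.
In (NOT p OR v) only v is left, so v = True.
In (NOT b OR NOT p) only NOT b is left, so b = False.
In (b OR u OR NOT v) only u is left, so u = True.
In (NOT g OR NOT p OR NOT u OR NOT v) only NOT g is left, so g = False.
In (b OR r OR NOT u) only r is left, so r = True.
In (NOT u OR NOT w) only NOT w is left, so w = False.
All clauses satisfied.

v = True, u = True, p = True, g = False, r = True, w = False, b = False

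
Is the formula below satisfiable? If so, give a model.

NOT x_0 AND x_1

x_0: False, x_1: True

  NOT x_0 = True
Both conjuncts True, so the formula holds.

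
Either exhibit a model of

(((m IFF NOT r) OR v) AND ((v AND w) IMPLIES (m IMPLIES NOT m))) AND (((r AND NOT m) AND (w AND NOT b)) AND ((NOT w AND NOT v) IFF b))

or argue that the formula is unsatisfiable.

w=T, m=F, b=F, r=T, v=F

  ((m IFF NOT r) OR v) AND ((v AND w) IMPLIES (m IMPLIES NOT m)) = True
    (m IFF NOT r) OR v = True
      m IFF NOT r = True
        NOT r = False
    (v AND w) IMPLIES (m IMPLIES NOT m) = True
      v AND w = False
      m IMPLIES NOT m = True
        NOT m = True
  ((r AND NOT m) AND (w AND NOT b)) AND ((NOT w AND NOT v) IFF b) = True
    (r AND NOT m) AND (w AND NOT b) = True
      r AND NOT m = True
        NOT m = True
      w AND NOT b = True
        NOT b = True
    (NOT w AND NOT v) IFF b = True
      NOT w AND NOT v = False
        NOT w = False
        NOT v = True
Both conjuncts True, so the formula holds.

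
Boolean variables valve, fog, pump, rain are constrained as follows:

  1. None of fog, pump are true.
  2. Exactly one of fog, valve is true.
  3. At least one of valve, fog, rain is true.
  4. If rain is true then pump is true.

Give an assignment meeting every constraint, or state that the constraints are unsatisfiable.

valve = True, fog = False, pump = False, rain = False

  (1) {fog, pump}: 0 true — none ✓
  (2) {fog, valve}: 1 true — exactly one ✓
  (3) {valve, fog, rain}: 1 true — at least one ✓
  (4) rain=F ⇒ pump: vacuous ✓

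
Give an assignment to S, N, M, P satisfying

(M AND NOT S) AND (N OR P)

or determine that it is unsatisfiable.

S=F, N=T, M=T, P=F

  M AND NOT S = True
    NOT S = True
  N OR P = True
Both conjuncts True, so the formula holds.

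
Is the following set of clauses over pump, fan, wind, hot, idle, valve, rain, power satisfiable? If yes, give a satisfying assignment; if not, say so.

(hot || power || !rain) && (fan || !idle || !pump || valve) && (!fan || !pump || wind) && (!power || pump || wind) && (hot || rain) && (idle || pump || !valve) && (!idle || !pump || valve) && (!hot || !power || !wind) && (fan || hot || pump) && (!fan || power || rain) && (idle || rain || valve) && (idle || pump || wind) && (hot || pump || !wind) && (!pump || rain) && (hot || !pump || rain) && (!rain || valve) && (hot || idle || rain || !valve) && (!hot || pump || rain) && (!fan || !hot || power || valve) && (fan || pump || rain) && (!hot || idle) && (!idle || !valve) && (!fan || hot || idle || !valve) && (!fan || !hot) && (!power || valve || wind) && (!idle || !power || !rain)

pump: True, fan: False, wind: False, hot: False, idle: False, valve: True, rain: True, power: True

Set pump = True.
  then (!pump || rain) forces rain = True.
  then (!rain || valve) forces valve = True.
  then (!idle || !valve) forces idle = False.
  then (!hot || idle) forces hot = False.
  then (!fan || hot || idle || !valve) forces fan = False.
  then (hot || power || !rain) forces power = True.
Set wind = False.
All clauses satisfied.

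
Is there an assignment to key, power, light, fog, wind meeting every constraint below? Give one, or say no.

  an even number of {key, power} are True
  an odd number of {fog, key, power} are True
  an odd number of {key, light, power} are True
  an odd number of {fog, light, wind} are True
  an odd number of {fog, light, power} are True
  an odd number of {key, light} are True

Unsatisfiable — no assignment works.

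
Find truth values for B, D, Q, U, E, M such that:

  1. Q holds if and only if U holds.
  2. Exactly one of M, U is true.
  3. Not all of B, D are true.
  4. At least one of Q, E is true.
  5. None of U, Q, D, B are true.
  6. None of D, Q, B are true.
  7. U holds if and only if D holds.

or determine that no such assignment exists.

B=F, D=F, Q=F, U=F, E=T, M=T

  (1) Q=F, U=F — same ✓
  (2) {M, U}: 1 true — exactly one ✓
  (3) {B, D}: 0/2 true — not all ✓
  (4) {Q, E}: 1 true — at least one ✓
  (5) {U, Q, D, B}: 0 true — none ✓
  (6) {D, Q, B}: 0 true — none ✓
  (7) U=F, D=F — same ✓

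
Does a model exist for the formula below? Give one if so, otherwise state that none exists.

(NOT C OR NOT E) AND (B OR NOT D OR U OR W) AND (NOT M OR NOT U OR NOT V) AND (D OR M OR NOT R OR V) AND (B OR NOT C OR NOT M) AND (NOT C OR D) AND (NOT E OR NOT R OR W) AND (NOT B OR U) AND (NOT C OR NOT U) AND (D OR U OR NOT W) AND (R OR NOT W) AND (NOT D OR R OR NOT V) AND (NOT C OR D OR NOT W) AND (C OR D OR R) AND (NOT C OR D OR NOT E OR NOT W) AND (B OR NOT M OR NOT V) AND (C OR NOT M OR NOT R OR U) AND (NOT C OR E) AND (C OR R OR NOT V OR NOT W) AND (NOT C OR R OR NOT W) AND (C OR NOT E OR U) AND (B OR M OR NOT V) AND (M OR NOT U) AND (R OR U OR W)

W = True, C = False, R = True, M = True, V = False, B = True, U = True, D = False, E = False

Set W = True.
  then (R OR NOT W) forces R = True.
Try C = True:
  (NOT C OR NOT E) forces E = False.
  clause (NOT C OR E) is falsified — backtrack.
So C = False.
Set M = True.
  then (C OR NOT M OR NOT R OR U) forces U = True.
  then (NOT M OR NOT U OR NOT V) forces V = False.
Set B = True.
Set D = False.
Set E = False.
All clauses satisfied.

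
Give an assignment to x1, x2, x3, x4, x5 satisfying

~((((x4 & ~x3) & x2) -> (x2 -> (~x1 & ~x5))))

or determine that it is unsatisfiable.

x1 = False, x2 = True, x3 = False, x4 = True, x5 = True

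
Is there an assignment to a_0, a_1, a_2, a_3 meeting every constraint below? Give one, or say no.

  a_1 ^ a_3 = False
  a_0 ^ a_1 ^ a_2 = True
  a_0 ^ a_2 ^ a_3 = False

No satisfying assignment exists.

Adding constraints 1, 2, 3 mod 2: every variable appears an even number of times on the left, so the left side is 0.
But the right sides sum to 1 (mod 2). 0 ≠ 1 — the system is inconsistent.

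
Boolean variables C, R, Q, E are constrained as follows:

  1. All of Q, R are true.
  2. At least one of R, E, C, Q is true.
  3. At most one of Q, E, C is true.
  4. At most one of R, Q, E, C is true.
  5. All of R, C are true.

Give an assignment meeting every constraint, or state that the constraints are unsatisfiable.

The formula is unsatisfiable.

Case C = True:
  (1) forces Q = True.
  Constraint (3) is violated (Q=T, C=T) — contradiction.
Case C = False:
  Constraint (5) is violated (C=F) — contradiction.
Both cases fail — unsatisfiable.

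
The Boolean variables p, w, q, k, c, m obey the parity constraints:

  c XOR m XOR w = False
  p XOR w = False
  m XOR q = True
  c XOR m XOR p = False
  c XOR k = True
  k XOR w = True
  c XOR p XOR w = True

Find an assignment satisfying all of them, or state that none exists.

p=T, w=T, q=T, k=F, c=T, m=F

c XOR m XOR w = T XOR F XOR T = False ✓
p XOR w = T XOR T = False ✓
m XOR q = F XOR T = True ✓
c XOR m XOR p = T XOR F XOR T = False ✓
c XOR k = T XOR F = True ✓
k XOR w = F XOR T = True ✓
c XOR p XOR w = T XOR T XOR T = True ✓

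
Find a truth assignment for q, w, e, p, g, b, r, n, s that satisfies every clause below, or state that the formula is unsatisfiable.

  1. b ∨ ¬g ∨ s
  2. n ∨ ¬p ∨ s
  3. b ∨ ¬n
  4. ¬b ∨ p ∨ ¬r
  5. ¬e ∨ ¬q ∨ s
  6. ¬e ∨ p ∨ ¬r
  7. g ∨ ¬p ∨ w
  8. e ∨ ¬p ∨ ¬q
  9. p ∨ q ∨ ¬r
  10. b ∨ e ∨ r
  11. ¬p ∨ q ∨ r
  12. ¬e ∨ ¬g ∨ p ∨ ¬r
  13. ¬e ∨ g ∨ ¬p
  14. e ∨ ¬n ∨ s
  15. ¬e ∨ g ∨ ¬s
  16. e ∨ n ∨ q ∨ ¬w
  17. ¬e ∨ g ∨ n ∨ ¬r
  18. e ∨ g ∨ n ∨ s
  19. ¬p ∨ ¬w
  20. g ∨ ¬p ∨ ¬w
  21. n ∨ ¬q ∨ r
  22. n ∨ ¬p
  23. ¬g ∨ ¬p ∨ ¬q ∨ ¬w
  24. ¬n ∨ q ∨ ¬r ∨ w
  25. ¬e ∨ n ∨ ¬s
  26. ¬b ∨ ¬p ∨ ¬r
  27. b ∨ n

Set q = False.
Set w = False.
Set e = False.
Try p = True:
  (g ∨ ¬p ∨ w) forces g = True.
  (¬p ∨ q ∨ r) forces r = True.
  (n ∨ ¬p) forces n = True.
  clause (¬n ∨ q ∨ ¬r ∨ w) is falsified — backtrack.
So p = False.
  then (p ∨ q ∨ ¬r) forces r = False.
  then (b ∨ e ∨ r) forces b = True.
Set g = True.
Set n = True.
  then (e ∨ ¬n ∨ s) forces s = True.
All clauses satisfied.

q: False; w: False; e: False; p: False; g: True; b: True; r: False; n: True; s: True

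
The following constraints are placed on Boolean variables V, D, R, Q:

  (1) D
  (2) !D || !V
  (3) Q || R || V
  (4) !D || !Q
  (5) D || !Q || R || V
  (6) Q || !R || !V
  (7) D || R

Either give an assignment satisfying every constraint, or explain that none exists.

V=F; D=T; R=T; Q=F

Unit clause (D) forces D = True.
In (!D || !V) only !V is left, so V = False.
In (!D || !Q) only !Q is left, so Q = False.
In (Q || R || V) only R is left, so R = True.
Check each clause:
  (D): D holds.
  (!D || !V): !V holds.
  (Q || R || V): R holds.
  (!D || !Q): !Q holds.
  (D || !Q || R || V): D holds.
  (Q || !R || !V): !V holds.
  (D || R): D holds.
All clauses satisfied.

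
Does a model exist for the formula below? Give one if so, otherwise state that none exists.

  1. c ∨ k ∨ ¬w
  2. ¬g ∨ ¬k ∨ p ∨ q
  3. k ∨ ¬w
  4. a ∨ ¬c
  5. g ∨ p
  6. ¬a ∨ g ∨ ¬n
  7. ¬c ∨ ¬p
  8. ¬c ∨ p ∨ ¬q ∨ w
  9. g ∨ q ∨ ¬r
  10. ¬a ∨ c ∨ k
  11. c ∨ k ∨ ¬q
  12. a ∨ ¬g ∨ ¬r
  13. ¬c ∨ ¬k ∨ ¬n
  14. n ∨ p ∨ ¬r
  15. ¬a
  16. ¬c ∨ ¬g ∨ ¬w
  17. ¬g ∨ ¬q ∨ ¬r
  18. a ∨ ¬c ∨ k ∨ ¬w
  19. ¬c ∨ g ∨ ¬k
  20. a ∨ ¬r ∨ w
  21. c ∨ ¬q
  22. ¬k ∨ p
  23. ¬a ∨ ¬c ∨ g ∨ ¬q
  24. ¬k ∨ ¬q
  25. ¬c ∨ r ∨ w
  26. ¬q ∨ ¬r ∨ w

Unit clause (¬a) forces a = False.
In (a ∨ ¬c) only ¬c is left, so c = False.
In (c ∨ ¬q) only ¬q is left, so q = False.
Set k = True.
  then (¬k ∨ p) forces p = True.
Set n = False.
Try r = True:
  (g ∨ q ∨ ¬r) forces g = True.
  clause (a ∨ ¬g ∨ ¬r) is falsified — backtrack.
So r = False.
Set w = True.
Set g = False.
All clauses satisfied.

k = True; a = False; p = True; n = False; q = False; r = False; w = True; g = False; c = False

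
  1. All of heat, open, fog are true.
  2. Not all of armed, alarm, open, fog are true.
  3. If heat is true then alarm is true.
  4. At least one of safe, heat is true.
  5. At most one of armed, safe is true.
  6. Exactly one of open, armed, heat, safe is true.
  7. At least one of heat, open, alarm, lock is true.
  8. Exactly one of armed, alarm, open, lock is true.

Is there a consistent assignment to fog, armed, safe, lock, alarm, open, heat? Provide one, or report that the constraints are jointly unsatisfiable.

Case open = True:
  (1) forces heat = True.
  Constraint (6) is violated (open=T, heat=T) — contradiction.
Case open = False:
  Constraint (1) is violated (open=F) — contradiction.
Both cases fail — unsatisfiable.

The formula is unsatisfiable.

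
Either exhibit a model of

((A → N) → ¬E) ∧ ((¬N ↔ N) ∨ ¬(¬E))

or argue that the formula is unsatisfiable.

A = True, N = False, E = True

  (A → N) → ¬E = True
    A → N = False
    ¬E = False
  (¬N ↔ N) ∨ ¬(¬E) = True
    ¬N ↔ N = False
      ¬N = True
    ¬(¬E) = True
      ¬E = False
Both conjuncts True, so the formula holds.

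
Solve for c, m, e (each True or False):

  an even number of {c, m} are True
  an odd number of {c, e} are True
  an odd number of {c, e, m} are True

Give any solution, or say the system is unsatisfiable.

c = False, m = False, e = True

{c, m}: 0 true → even ✓
{c, e}: 1 true → odd ✓
{c, e, m}: 1 true → odd ✓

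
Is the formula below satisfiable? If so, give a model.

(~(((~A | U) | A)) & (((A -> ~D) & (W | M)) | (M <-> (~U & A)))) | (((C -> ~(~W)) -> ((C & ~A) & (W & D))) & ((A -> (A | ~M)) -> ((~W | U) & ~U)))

D: False; M: False; A: False; C: True; W: False; U: False

  (~(((~A | U) | A)) & (((A -> ~D) & (W | M)) | (M <-> (~U & A)))) | (((C -> ~(~W)) -> ((C & ~A) & (W & D))) & ((A -> (A | ~M)) -> ((~W | U) & ~U))) = True
    ~(((~A | U) | A)) & (((A -> ~D) & (W | M)) | (M <-> (~U & A))) = False
      ~(((~A | U) | A)) = False
        (~A | U) | A = True
          ~A | U = True
            ~A = True
      ((A -> ~D) & (W | M)) | (M <-> (~U & A)) = True
        (A -> ~D) & (W | M) = False
          A -> ~D = True
            ~D = True
          W | M = False
        M <-> (~U & A) = True
          ~U & A = False
            ~U = True
    ((C -> ~(~W)) -> ((C & ~A) & (W & D))) & ((A -> (A | ~M)) -> ((~W | U) & ~U)) = True
      (C -> ~(~W)) -> ((C & ~A) & (W & D)) = True
        C -> ~(~W) = False
          ~(~W) = False
            ~W = True
        (C & ~A) & (W & D) = False
          C & ~A = True
            ~A = True
          W & D = False
      (A -> (A | ~M)) -> ((~W | U) & ~U) = True
        A -> (A | ~M) = True
          A | ~M = True
            ~M = True
        (~W | U) & ~U = True
          ~W | U = True
            ~W = True
          ~U = True
The formula evaluates to True.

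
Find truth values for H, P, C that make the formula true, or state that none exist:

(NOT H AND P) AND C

H: False, P: True, C: True

  NOT H AND P = True
    NOT H = True
Both conjuncts True, so the formula holds.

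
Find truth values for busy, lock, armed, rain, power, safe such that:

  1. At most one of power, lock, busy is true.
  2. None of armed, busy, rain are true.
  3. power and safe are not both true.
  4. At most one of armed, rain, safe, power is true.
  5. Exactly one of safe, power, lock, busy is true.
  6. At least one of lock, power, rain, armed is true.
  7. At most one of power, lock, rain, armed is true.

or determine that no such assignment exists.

busy = False; lock = True; armed = False; rain = False; power = False; safe = False

  (1) {power, lock, busy}: 1 true — at most one ✓
  (2) {armed, busy, rain}: 0 true — none ✓
  (3) power=F, safe=F — not both ✓
  (4) {armed, rain, safe, power}: 0 true — at most one ✓
  (5) {safe, power, lock, busy}: 1 true — exactly one ✓
  (6) {lock, power, rain, armed}: 1 true — at least one ✓
  (7) {power, lock, rain, armed}: 1 true — at most one ✓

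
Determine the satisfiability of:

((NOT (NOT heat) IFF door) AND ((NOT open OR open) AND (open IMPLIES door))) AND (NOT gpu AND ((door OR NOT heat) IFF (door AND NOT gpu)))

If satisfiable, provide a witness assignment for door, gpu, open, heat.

door = True, gpu = False, open = True, heat = True

  (NOT (NOT heat) IFF door) AND ((NOT open OR open) AND (open IMPLIES door)) = True
    NOT (NOT heat) IFF door = True
      NOT (NOT heat) = True
        NOT heat = False
    (NOT open OR open) AND (open IMPLIES door) = True
      NOT open OR open = True
        NOT open = False
      open IMPLIES door = True
  NOT gpu AND ((door OR NOT heat) IFF (door AND NOT gpu)) = True
    NOT gpu = True
    (door OR NOT heat) IFF (door AND NOT gpu) = True
      door OR NOT heat = True
        NOT heat = False
      door AND NOT gpu = True
        NOT gpu = True
Both conjuncts True, so the formula holds.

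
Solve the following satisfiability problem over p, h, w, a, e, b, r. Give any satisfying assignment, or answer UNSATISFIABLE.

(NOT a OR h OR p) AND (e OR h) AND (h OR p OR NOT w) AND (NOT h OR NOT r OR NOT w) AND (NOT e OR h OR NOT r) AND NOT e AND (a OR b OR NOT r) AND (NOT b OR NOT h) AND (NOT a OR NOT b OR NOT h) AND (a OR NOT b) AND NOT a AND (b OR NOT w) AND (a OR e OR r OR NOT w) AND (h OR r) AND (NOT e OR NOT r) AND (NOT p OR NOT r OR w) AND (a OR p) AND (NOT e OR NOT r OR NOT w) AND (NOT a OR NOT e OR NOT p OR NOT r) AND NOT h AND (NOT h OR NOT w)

The formula is unsatisfiable.

Case h = True:
  Clause (NOT h) is falsified — contradiction.
Case h = False:
  (e OR h) forces e = True.
  Clause (NOT e) is falsified — contradiction.
Both cases fail, so the formula is unsatisfiable.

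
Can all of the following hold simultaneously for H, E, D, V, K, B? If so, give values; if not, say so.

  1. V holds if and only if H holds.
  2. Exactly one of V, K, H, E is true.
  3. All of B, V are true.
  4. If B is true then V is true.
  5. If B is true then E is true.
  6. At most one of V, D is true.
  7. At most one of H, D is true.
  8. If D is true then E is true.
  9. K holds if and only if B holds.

Case V = True:
  (1) with V=T forces H = True.
  Constraint (2) is violated (V=T, H=T) — contradiction.
Case V = False:
  Constraint (3) is violated (V=F) — contradiction.
Both cases fail — unsatisfiable.

UNSATISFIABLE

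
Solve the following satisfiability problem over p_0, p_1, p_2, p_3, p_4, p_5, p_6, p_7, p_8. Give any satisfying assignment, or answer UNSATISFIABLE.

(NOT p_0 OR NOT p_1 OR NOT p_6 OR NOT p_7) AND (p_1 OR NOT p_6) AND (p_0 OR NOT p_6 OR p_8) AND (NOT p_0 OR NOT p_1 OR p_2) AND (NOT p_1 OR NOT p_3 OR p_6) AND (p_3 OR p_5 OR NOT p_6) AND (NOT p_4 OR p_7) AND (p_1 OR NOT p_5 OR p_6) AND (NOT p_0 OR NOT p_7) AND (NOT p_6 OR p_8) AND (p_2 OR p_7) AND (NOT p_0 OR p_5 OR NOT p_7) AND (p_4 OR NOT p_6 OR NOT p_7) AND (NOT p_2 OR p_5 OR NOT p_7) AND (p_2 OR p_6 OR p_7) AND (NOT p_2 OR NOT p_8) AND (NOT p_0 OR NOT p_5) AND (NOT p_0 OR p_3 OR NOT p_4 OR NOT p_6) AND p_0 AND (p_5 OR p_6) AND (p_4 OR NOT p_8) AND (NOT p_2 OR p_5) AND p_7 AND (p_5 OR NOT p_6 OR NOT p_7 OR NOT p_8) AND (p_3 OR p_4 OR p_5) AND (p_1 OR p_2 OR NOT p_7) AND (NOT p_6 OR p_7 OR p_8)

Unsatisfiable

Case p_0 = True:
  (NOT p_0 OR NOT p_7) forces p_7 = False.
  Clause (p_7) is falsified — contradiction.
Case p_0 = False:
  Clause (p_0) is falsified — contradiction.
Both cases fail, so the formula is unsatisfiable.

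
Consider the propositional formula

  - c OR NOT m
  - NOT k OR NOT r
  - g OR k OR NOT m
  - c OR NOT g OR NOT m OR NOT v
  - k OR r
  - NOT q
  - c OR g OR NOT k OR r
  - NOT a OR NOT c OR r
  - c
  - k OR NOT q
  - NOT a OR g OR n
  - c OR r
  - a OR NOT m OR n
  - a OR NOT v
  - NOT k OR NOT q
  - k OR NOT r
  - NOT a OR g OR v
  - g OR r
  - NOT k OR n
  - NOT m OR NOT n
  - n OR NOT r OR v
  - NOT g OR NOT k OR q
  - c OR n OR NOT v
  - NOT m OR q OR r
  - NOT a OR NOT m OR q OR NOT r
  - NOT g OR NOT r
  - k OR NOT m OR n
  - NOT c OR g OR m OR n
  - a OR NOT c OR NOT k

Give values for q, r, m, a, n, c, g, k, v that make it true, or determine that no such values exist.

Case r = True:
  (NOT k OR NOT r) forces k = False.
  Clause (k OR NOT r) is falsified — contradiction.
Case r = False:
  (k OR r) forces k = True.
  (NOT q) forces q = False.
  (c) forces c = True.
  (NOT a OR NOT c OR r) forces a = False.
  Clause (a OR NOT c OR NOT k) is falsified — contradiction.
Both cases fail, so the formula is unsatisfiable.

No satisfying assignment exists.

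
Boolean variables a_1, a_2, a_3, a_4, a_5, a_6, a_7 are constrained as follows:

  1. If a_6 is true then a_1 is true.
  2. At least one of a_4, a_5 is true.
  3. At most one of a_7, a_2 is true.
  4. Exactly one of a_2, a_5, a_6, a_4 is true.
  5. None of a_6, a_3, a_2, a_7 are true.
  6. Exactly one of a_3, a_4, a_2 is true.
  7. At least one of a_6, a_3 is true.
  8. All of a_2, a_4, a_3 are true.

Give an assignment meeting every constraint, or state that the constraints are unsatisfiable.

The formula is unsatisfiable.

Case a_2 = True:
  Constraint (5) is violated (a_2=T) — contradiction.
Case a_2 = False:
  Constraint (8) is violated (a_2=F) — contradiction.
Both cases fail — unsatisfiable.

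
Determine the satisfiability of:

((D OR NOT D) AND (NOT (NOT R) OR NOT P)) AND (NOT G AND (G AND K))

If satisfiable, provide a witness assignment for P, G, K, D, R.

The formula is unsatisfiable.

Case G = True: the conjunct NOT G is False.
Case G = False: the conjunct G is False.
Both cases fail — unsatisfiable.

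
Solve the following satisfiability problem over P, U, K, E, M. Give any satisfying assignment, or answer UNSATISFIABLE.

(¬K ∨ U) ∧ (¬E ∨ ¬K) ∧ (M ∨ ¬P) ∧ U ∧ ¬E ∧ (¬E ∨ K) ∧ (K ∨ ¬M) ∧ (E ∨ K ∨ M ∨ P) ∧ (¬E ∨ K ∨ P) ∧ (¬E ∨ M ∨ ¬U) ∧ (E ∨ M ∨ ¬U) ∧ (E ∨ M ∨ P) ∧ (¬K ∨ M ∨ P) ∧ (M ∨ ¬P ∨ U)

P=F; U=T; K=T; E=F; M=T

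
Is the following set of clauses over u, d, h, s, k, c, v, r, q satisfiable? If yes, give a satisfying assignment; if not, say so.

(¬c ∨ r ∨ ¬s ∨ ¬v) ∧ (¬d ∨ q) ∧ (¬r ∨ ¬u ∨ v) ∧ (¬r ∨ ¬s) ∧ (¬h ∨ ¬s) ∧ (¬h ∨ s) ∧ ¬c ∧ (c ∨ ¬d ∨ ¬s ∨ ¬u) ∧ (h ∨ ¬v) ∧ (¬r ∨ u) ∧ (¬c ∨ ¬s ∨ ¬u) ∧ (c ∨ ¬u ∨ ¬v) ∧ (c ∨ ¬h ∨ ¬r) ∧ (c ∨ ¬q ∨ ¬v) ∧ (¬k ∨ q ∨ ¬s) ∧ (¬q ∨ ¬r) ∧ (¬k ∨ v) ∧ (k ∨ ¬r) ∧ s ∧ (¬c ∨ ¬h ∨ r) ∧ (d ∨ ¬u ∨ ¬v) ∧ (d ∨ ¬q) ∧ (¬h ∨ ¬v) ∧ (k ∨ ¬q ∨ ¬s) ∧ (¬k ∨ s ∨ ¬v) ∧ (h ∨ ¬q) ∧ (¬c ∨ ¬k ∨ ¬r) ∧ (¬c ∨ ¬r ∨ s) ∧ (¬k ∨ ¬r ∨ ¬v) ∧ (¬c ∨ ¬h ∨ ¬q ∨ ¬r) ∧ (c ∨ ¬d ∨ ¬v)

u = True; d = False; h = False; s = True; k = False; c = False; v = False; r = False; q = False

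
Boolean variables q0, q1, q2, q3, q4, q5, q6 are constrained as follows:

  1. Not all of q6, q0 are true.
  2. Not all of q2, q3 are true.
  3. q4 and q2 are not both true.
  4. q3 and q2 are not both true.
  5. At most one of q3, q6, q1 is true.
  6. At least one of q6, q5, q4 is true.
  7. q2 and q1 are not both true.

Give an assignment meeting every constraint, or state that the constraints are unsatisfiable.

q0 = True, q1 = False, q2 = False, q3 = False, q4 = True, q5 = False, q6 = False

  (1) {q6, q0}: 1/2 true — not all ✓
  (2) {q2, q3}: 0/2 true — not all ✓
  (3) q4=T, q2=F — not both ✓
  (4) q3=F, q2=F — not both ✓
  (5) {q3, q6, q1}: 0 true — at most one ✓
  (6) {q6, q5, q4}: 1 true — at least one ✓
  (7) q2=F, q1=F — not both ✓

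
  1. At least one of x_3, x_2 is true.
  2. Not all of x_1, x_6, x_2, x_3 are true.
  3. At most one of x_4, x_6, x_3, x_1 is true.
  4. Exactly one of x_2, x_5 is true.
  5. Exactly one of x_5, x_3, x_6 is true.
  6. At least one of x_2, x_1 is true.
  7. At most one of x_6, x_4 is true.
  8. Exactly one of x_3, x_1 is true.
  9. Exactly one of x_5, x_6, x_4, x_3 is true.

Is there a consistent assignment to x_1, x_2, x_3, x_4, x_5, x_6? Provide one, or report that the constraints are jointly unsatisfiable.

x_1=F, x_2=T, x_3=T, x_4=F, x_5=F, x_6=F

  (1) {x_3, x_2}: 2 true — at least one ✓
  (2) {x_1, x_6, x_2, x_3}: 2/4 true — not all ✓
  (3) {x_4, x_6, x_3, x_1}: 1 true — at most one ✓
  (4) {x_2, x_5}: 1 true — exactly one ✓
  (5) {x_5, x_3, x_6}: 1 true — exactly one ✓
  (6) {x_2, x_1}: 1 true — at least one ✓
  (7) {x_6, x_4}: 0 true — at most one ✓
  (8) {x_3, x_1}: 1 true — exactly one ✓
  (9) {x_5, x_6, x_4, x_3}: 1 true — exactly one ✓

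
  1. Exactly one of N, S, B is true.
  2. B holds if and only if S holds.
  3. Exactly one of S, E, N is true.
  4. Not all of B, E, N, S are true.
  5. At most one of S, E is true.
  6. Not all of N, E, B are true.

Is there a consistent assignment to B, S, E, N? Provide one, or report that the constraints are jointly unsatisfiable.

B: False, S: False, E: False, N: True

  (1) {N, S, B}: 1 true — exactly one ✓
  (2) B=F, S=F — same ✓
  (3) {S, E, N}: 1 true — exactly one ✓
  (4) {B, E, N, S}: 1/4 true — not all ✓
  (5) {S, E}: 0 true — at most one ✓
  (6) {N, E, B}: 1/3 true — not all ✓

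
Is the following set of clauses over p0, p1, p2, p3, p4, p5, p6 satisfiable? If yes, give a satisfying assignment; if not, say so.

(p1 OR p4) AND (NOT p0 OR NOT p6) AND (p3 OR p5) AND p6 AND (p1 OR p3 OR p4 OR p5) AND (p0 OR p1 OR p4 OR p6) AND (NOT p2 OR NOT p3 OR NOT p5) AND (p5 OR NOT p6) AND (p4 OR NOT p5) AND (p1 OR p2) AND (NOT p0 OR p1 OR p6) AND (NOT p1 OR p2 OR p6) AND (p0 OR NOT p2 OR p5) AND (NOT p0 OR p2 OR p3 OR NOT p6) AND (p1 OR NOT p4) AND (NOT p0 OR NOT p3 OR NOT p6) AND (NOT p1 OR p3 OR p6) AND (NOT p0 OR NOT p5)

p0 = False, p1 = True, p2 = False, p3 = True, p4 = True, p5 = True, p6 = True

Unit clause (p6) forces p6 = True.
In (p5 OR NOT p6) only p5 is left, so p5 = True.
In (p4 OR NOT p5) only p4 is left, so p4 = True.
In (p1 OR NOT p4) only p1 is left, so p1 = True.
In (NOT p0 OR NOT p5) only NOT p0 is left, so p0 = False.
Set p2 = False.
Set p3 = True.
All clauses satisfied.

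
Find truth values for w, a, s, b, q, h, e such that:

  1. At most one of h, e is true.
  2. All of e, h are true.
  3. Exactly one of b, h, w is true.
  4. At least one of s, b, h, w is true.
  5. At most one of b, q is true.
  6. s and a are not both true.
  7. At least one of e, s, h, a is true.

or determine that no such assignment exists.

The formula is unsatisfiable.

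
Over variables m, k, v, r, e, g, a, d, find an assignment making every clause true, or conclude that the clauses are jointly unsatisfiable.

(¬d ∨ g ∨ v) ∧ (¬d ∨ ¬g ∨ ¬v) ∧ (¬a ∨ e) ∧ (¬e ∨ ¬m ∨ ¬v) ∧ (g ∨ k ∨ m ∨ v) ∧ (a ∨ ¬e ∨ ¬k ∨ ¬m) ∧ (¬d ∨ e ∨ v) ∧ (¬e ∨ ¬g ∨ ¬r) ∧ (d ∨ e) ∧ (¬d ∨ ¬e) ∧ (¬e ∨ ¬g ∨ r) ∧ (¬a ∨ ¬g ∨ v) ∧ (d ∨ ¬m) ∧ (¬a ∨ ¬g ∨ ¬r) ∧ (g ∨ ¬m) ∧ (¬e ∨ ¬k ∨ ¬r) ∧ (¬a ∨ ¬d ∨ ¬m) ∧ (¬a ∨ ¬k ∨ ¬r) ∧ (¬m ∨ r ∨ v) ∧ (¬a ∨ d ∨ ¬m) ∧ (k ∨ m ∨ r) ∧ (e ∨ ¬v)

Try m = True:
  (d ∨ ¬m) forces d = True.
  (¬d ∨ ¬e) forces e = False.
  (¬a ∨ e) forces a = False.
  (¬d ∨ e ∨ v) forces v = True.
  clause (e ∨ ¬v) is falsified — backtrack.
So m = False.
Set k = True.
Set v = False.
Set r = False.
Try e = False:
  (¬a ∨ e) forces a = False.
  (¬d ∨ e ∨ v) forces d = False.
  clause (d ∨ e) is falsified — backtrack.
So e = True.
  then (¬d ∨ ¬e) forces d = False.
  then (¬e ∨ ¬g ∨ r) forces g = False.
Set a = False.
All clauses satisfied.

m: False, k: True, v: False, r: False, e: True, g: False, a: False, d: False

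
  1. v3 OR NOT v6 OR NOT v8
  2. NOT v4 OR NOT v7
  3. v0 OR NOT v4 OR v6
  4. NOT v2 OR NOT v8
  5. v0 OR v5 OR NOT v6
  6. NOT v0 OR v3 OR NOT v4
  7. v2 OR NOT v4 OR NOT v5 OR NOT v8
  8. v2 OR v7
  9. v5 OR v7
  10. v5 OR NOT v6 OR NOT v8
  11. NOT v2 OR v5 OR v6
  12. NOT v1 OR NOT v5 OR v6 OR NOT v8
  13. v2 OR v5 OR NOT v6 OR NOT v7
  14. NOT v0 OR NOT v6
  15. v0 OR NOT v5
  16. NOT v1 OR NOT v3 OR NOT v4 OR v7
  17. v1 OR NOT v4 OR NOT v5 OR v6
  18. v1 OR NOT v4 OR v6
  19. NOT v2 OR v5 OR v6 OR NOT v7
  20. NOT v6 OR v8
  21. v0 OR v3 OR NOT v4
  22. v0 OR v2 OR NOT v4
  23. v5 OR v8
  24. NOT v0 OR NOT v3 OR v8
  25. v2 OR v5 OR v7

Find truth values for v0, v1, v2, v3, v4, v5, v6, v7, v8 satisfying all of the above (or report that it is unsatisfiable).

v0: False, v1: False, v2: False, v3: False, v4: False, v5: False, v6: False, v7: True, v8: True

Set v0 = False.
  then (v0 OR NOT v5) forces v5 = False.
  then (v5 OR v8) forces v8 = True.
  then (NOT v2 OR NOT v8) forces v2 = False.
  then (v0 OR v5 OR NOT v6) forces v6 = False.
  then (v2 OR v7) forces v7 = True.
  then (v0 OR v2 OR NOT v4) forces v4 = False.
Set v1 = False.
Set v3 = False.
All clauses satisfied.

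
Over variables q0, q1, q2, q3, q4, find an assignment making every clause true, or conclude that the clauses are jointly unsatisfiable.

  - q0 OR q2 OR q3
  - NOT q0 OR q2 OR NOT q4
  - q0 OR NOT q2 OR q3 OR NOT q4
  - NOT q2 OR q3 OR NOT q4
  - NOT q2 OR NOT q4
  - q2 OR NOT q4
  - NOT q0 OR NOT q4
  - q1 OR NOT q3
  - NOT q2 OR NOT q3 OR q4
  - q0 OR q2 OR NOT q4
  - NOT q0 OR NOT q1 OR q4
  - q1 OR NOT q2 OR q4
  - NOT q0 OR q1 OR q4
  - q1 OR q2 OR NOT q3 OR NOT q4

Set q0 = False.
Try q1 = False:
  (q1 OR NOT q3) forces q3 = False.
  (q0 OR q2 OR q3) forces q2 = True.
  (q0 OR NOT q2 OR q3 OR NOT q4) forces q4 = False.
  clause (q1 OR NOT q2 OR q4) is falsified — backtrack.
So q1 = True.
Set q2 = False.
  then (q0 OR q2 OR q3) forces q3 = True.
  then (q2 OR NOT q4) forces q4 = False.
All clauses satisfied.

q0 = False; q1 = True; q2 = False; q3 = True; q4 = False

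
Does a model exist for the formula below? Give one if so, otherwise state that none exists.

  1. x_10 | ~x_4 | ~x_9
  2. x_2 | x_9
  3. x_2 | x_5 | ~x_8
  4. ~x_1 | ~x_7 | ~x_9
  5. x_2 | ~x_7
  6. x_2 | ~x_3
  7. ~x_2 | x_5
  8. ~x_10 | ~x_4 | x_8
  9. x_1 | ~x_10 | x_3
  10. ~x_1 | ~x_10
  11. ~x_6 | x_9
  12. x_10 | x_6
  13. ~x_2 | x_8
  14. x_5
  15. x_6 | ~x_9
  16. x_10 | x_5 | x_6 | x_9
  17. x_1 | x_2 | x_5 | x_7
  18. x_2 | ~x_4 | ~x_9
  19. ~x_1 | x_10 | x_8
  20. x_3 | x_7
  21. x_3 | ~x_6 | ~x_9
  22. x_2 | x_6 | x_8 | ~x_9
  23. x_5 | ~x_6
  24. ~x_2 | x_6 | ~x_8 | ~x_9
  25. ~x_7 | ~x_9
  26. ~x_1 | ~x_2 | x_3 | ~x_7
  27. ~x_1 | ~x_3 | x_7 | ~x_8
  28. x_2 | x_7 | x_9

x_1=F, x_2=T, x_3=T, x_4=T, x_5=T, x_6=F, x_7=T, x_8=T, x_9=F, x_10=T

Unit clause (x_5) forces x_5 = True.
Set x_1 = False.
Try x_2 = False:
  (x_2 | x_9) forces x_9 = True.
  (x_2 | ~x_7) forces x_7 = False.
  (x_2 | ~x_3) forces x_3 = False.
  clause (x_3 | x_7) is falsified — backtrack.
So x_2 = True.
  then (~x_2 | x_8) forces x_8 = True.
Set x_3 = True.
Set x_4 = True.
Set x_6 = False.
  then (x_10 | x_6) forces x_10 = True.
  then (x_6 | ~x_9) forces x_9 = False.
Set x_7 = True.
All clauses satisfied.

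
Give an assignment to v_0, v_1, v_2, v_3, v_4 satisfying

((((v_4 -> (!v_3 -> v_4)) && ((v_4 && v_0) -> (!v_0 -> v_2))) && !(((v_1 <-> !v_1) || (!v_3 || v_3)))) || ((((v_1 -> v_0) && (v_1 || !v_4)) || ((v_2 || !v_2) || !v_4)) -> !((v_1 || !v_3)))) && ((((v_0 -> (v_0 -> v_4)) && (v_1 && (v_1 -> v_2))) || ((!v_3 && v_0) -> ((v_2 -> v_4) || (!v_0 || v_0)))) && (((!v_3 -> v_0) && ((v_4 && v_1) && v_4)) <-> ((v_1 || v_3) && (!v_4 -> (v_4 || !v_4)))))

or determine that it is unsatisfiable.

Case v_4 = True: the formula simplifies to (((v_0 -> (!v_0 -> v_2)) && !(((v_1 <-> !v_1) || (!v_3 || v_3)))) || ((((v_1 -> v_0) && v_1) || (v_2 || !v_2)) -> !((v_1 || !v_3)))) && (((!v_3 -> v_0) && v_1) <-> (v_1 || v_3)).
  v_3 = True: simplifies to ((((v_1 -> v_0) && v_1) || (v_2 || !v_2)) -> !v_1) && v_1.
    v_1 = True: simplifies to !((v_0 || (v_2 || !v_2))).
      v_2 = True: this becomes !((v_0 || True)) = False.
      v_2 = False: this becomes !((v_0 || True)) = False.
    v_1 = False: the conjunct v_1 is False.
  v_3 = False: simplifies to !((((v_1 -> v_0) && v_1) || (v_2 || !v_2))) && ((v_0 && v_1) <-> v_1).
    v_2 = True: the conjunct !((((v_1 -> v_0) && v_1) || (v_2 || !v_2))) becomes !((((v_1 -> v_0) && v_1) || True)) = False.
    v_2 = False: the conjunct !((((v_1 -> v_0) && v_1) || (v_2 || !v_2))) becomes !((((v_1 -> v_0) && v_1) || True)) = False.
Case v_4 = False: the formula simplifies to (!(((v_1 <-> !v_1) || (!v_3 || v_3))) || !((v_1 || !v_3))) && ((((v_0 -> !v_0) && (v_1 && (v_1 -> v_2))) || ((!v_3 && v_0) -> (!v_2 || (!v_0 || v_0)))) && !((v_1 || v_3))).
  v_3 = True: the conjunct !((v_1 || v_3)) becomes !((v_1 || True)) = False.
  v_3 = False: the conjunct !(((v_1 <-> !v_1) || (!v_3 || v_3))) || !((v_1 || !v_3)) becomes !True || !True = False.
Both cases fail — unsatisfiable.

UNSATISFIABLE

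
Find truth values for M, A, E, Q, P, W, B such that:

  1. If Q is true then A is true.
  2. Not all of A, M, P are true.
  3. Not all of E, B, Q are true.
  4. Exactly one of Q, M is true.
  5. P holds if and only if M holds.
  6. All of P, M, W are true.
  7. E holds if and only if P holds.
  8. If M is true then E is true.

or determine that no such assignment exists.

M: True, A: False, E: True, Q: False, P: True, W: True, B: True

  (1) Q=F ⇒ A: vacuous ✓
  (2) {A, M, P}: 2/3 true — not all ✓
  (3) {E, B, Q}: 2/3 true — not all ✓
  (4) {Q, M}: 1 true — exactly one ✓
  (5) P=T, M=T — same ✓
  (6) {P, M, W}: all 3 true ✓
  (7) E=T, P=T — same ✓
  (8) M=T ⇒ E: T ✓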